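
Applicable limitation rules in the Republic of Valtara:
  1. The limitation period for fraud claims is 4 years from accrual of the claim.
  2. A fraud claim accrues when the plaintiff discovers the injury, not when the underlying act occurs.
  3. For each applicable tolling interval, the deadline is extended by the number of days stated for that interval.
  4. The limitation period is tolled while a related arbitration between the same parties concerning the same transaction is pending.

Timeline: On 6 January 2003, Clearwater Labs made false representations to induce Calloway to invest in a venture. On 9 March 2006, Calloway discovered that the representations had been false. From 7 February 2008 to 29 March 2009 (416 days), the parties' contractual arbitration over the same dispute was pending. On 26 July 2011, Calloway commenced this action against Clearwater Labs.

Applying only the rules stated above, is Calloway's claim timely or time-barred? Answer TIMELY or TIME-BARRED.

TIME-BARRED

Accrual is tied to discovery, so the period began on 9 March 2006 rather than on 6 January 2003 when the act occurred.
Adding the 4 years base period to 9 March 2006 gives a deadline of 9 March 2010, before any tolling.
Because the pending related arbitration ran from 7 February 2008 to 29 March 2009, the deadline is extended by 416 days to 29 April 2011.
Calloway filed on 26 July 2011, after the 29 April 2011 deadline, so the action is time-barred.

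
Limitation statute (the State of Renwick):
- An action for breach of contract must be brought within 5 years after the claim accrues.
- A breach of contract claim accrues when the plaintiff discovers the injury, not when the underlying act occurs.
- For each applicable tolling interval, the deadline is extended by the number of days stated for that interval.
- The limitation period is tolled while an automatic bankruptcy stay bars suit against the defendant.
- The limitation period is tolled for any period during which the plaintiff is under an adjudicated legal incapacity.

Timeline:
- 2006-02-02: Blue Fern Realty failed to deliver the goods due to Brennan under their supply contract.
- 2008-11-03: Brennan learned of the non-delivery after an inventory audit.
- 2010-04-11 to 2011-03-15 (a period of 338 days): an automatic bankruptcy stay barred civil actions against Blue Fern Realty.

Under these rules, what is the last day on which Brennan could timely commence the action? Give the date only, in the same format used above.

Under the discovery rule, the claim accrued on 2008-11-03, when Brennan discovered the injury — not on the 2006-02-02 date of the underlying act.
Adding the 5 years base period to 2008-11-03 gives a deadline of 2013-11-03, before any tolling.
The automatic bankruptcy stay from 2010-04-11 to 2011-03-15 tolled the period for 338 days, extending the deadline to 2014-10-07.

2014-10-07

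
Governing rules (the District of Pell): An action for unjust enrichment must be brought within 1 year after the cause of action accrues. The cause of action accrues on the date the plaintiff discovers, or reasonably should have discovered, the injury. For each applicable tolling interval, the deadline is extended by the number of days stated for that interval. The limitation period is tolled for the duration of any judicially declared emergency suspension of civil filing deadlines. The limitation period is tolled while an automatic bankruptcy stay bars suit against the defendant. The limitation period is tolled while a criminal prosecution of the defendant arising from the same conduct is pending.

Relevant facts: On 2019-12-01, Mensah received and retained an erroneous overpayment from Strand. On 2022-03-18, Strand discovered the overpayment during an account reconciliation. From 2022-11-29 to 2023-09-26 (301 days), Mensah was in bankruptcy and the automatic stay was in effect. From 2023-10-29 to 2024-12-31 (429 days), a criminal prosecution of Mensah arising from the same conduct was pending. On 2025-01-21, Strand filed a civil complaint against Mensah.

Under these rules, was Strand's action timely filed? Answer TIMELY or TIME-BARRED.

Under the discovery rule, the claim accrued on 2022-03-18, when Strand discovered the injury — not on the 2019-12-01 date of the underlying act.
The untolled deadline — 1 year after 2022-03-18 — is 2023-03-18.
The automatic bankruptcy stay from 2022-11-29 to 2023-09-26 tolled the period for 301 days, extending the deadline to 2024-01-13.
The pending criminal prosecution from 2023-10-29 to 2024-12-31 tolled the period for 429 days, extending the deadline to 2025-03-17.
Filing on 2025-01-21 beat the 2025-03-17 deadline — the action is timely.

TIMELY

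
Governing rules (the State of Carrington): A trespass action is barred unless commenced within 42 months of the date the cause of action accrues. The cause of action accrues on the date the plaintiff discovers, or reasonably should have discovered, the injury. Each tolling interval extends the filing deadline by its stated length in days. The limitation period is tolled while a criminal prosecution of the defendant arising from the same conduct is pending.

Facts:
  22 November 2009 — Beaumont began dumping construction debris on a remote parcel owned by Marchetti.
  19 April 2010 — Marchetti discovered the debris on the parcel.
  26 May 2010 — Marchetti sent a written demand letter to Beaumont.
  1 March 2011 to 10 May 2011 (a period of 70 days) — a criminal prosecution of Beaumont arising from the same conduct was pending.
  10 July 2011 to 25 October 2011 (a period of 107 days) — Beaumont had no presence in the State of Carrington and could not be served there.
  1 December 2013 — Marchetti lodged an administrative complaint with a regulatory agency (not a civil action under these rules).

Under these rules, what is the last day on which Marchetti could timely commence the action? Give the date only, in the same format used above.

The claim did not accrue until Marchetti discovered the injury on 19 April 2010; the 22 November 2009 act date does not start the clock under the stated rule.
The untolled deadline — 42 months after 19 April 2010 — is 19 October 2013.
The period was tolled for 70 days by the pending criminal prosecution (1 March 2011 to 10 May 2011), pushing the deadline to 28 December 2013.
The defendant's absence from the jurisdiction from 10 July 2011 to 25 October 2011 does not toll the period, because no stated rule makes the defendant's absence a tolling event.
Nothing else in the chronology tolls or restarts the period.

28 December 2013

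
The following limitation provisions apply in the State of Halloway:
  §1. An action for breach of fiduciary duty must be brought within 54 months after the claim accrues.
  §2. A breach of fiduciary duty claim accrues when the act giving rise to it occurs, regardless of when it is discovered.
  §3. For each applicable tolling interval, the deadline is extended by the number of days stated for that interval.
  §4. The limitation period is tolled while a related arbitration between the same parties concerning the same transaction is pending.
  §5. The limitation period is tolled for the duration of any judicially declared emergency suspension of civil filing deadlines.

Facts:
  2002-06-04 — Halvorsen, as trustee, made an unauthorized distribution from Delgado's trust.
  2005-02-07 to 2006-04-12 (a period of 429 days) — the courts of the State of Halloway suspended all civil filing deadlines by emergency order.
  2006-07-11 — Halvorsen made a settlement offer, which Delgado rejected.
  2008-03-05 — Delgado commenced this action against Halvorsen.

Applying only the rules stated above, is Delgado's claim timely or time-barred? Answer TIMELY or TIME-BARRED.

TIME-BARRED

The claim accrued on 2002-06-04, when the wrongful act occurred.
Adding the 54 months base period to 2002-06-04 gives a deadline of 2006-12-04, before any tolling.
The emergency suspension of filing deadlines from 2005-02-07 to 2006-04-12 tolled the period for 429 days, extending the deadline to 2008-02-06.
The other events in the timeline have no effect on the limitation period under the stated rules.
Filing on 2008-03-05 missed the 2008-02-06 deadline — the action is time-barred.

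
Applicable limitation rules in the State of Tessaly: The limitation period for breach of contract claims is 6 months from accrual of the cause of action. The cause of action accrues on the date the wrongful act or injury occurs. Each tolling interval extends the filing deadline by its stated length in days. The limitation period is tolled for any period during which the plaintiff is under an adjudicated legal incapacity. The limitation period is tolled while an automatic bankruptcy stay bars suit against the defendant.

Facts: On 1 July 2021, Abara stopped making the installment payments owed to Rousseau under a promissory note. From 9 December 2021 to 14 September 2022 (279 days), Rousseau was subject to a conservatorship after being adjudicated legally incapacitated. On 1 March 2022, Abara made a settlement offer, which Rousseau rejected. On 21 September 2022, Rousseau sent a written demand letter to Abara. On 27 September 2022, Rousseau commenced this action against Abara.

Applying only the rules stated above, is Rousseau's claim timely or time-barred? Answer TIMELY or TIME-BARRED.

TIMELY

The claim accrued on 1 July 2021, when the wrongful act occurred.
Adding the 6 months base period to 1 July 2021 gives a deadline of 1 January 2022, before any tolling.
The period was tolled for 279 days by the plaintiff's legal incapacity (9 December 2021 to 14 September 2022), pushing the deadline to 7 October 2022.
Nothing else in the chronology tolls or restarts the period.
Filing on 27 September 2022 beat the 7 October 2022 deadline — the action is timely.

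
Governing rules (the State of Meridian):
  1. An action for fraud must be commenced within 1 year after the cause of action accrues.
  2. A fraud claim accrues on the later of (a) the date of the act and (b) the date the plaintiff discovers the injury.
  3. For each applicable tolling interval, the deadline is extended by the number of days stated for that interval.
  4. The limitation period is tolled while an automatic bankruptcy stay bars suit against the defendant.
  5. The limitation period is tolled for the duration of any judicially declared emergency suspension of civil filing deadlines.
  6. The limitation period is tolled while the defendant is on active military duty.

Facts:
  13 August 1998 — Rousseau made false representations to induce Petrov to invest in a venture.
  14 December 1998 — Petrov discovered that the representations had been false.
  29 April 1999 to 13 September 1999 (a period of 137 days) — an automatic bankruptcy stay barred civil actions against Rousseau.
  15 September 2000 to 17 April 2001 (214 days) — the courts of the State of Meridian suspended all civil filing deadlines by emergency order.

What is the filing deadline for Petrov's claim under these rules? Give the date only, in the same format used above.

29 April 2000

Taking the later of the act (13 August 1998) and discovery (14 December 1998), the claim accrued on 14 December 1998.
Adding the 1 year base period to 14 December 1998 gives a deadline of 14 December 1999, before any tolling.
The automatic bankruptcy stay from 29 April 1999 to 13 September 1999 tolled the period for 137 days, extending the deadline to 29 April 2000.
The emergency suspension of filing deadlines starting 15 September 2000 came too late — the period had run on 29 April 2000 — and so does not extend the deadline.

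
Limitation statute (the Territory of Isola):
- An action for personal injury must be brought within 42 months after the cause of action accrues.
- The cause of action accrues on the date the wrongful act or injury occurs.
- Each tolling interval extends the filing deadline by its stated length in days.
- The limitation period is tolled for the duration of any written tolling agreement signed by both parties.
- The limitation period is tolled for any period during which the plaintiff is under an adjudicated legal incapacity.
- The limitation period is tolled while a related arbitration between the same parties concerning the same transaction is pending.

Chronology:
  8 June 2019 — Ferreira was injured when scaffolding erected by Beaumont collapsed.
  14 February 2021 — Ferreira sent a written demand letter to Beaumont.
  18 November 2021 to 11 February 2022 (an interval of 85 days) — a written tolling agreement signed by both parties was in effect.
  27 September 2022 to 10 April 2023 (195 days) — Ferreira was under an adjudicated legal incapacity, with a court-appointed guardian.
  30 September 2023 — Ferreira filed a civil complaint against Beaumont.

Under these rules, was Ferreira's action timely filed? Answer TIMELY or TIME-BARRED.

TIME-BARRED

The cause of action accrued on 8 June 2019, the date of the act.
Adding the 42 months base period to 8 June 2019 gives a deadline of 8 December 2022, before any tolling.
Because the written tolling agreement ran from 18 November 2021 to 11 February 2022, the deadline is extended by 85 days to 3 March 2023.
The plaintiff's legal incapacity from 27 September 2022 to 10 April 2023 tolled the period for 195 days, extending the deadline to 14 September 2023.
The other events in the timeline have no effect on the limitation period under the stated rules.
The 30 September 2023 filing falls after the 14 September 2023 deadline; the claim is time-barred.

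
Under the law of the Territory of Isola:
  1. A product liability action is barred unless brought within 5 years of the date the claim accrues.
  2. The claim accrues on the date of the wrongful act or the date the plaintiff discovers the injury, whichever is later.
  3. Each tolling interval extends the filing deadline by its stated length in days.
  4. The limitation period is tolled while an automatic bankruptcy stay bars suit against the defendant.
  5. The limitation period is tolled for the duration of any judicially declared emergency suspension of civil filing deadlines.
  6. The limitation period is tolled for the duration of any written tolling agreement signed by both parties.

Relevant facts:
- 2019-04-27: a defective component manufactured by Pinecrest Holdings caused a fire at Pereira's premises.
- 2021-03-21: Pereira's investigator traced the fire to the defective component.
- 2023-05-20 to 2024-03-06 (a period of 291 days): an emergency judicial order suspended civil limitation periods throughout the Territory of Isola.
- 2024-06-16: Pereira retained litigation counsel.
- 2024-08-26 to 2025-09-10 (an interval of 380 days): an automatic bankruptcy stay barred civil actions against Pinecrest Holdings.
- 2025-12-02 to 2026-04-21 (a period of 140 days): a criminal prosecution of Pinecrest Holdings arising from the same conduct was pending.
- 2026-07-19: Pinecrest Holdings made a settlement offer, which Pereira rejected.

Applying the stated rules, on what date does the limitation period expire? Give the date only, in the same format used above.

2028-01-21

The claim accrued on 2021-03-21 — the later of the 2019-04-27 act and the 2021-03-21 discovery.
5 years from 2021-03-21 is 2026-03-21.
Because the emergency suspension of filing deadlines ran from 2023-05-20 to 2024-03-06, the deadline is extended by 291 days to 2027-01-06.
Because the automatic bankruptcy stay ran from 2024-08-26 to 2025-09-10, the deadline is extended by 380 days to 2028-01-21.
No stated provision tolls the period for a criminal prosecution, so the interval from 2025-12-02 to 2026-04-21 has no effect on the deadline.
None of the other events listed affects the running of the period under the stated rules.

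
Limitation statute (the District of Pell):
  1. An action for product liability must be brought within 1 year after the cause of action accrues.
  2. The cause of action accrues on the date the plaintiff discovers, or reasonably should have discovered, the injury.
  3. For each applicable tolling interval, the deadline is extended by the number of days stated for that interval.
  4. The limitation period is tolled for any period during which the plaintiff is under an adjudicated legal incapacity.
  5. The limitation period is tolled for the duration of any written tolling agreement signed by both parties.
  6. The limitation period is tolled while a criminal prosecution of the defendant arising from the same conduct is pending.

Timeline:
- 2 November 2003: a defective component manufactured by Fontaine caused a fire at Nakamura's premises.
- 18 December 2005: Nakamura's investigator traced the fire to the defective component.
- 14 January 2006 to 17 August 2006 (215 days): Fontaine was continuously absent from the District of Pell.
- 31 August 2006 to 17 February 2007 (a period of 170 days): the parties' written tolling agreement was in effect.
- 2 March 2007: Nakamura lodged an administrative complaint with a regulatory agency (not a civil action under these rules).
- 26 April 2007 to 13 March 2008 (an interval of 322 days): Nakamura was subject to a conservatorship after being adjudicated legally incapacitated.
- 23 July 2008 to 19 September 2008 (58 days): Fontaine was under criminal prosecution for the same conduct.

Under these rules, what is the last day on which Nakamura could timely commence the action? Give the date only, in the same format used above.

The claim did not accrue until Nakamura discovered the injury on 18 December 2005; the 2 November 2003 act date does not start the clock under the stated rule.
The untolled deadline — 1 year after 18 December 2005 — is 18 December 2006.
The written tolling agreement from 31 August 2006 to 17 February 2007 tolled the period for 170 days, extending the deadline to 6 June 2007.
The period was tolled for 322 days by the plaintiff's legal incapacity (26 April 2007 to 13 March 2008), pushing the deadline to 23 April 2008.
By the time the pending criminal prosecution began on 23 July 2008, the limitation period had already expired on 23 April 2008; that interval cannot revive it.
Although the defendant's absence ran from 14 January 2006 to 17 August 2006, the stated rules do not make that a tolling event, so it is disregarded.
Nothing else in the chronology tolls or restarts the period.

23 April 2008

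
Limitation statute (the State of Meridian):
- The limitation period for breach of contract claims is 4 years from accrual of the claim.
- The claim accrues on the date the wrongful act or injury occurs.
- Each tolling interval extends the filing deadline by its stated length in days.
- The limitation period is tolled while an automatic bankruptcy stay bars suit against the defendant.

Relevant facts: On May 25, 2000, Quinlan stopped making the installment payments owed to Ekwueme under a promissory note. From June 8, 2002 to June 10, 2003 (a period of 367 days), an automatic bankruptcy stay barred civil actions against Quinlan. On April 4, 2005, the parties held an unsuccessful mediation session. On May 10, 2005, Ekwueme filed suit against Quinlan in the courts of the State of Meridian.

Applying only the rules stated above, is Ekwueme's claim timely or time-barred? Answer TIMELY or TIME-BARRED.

The claim accrued on May 25, 2000, the date of the act.
4 years from May 25, 2000 is May 25, 2004.
The period was tolled for 367 days by the automatic bankruptcy stay (June 8, 2002 to June 10, 2003), pushing the deadline to May 27, 2005.
Nothing else in the chronology tolls or restarts the period.
Ekwueme filed on May 10, 2005, before the May 27, 2005 deadline, so the action is timely.

TIMELY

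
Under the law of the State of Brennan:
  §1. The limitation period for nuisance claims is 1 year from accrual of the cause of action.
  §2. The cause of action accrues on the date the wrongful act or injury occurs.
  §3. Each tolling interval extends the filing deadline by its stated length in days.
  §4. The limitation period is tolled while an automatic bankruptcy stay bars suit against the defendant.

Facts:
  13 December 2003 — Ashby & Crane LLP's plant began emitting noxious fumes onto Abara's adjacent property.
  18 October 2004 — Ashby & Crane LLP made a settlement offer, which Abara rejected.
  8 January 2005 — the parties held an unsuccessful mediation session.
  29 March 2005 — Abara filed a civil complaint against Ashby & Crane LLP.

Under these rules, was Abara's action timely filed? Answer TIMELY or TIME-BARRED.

TIME-BARRED

The claim accrued on 13 December 2003, when the wrongful act occurred.
Adding the 1 year base period to 13 December 2003 gives a deadline of 13 December 2004, before any tolling.
None of the other events listed affects the running of the period under the stated rules.
Abara filed on 29 March 2005, after the 13 December 2004 deadline, so the action is time-barred.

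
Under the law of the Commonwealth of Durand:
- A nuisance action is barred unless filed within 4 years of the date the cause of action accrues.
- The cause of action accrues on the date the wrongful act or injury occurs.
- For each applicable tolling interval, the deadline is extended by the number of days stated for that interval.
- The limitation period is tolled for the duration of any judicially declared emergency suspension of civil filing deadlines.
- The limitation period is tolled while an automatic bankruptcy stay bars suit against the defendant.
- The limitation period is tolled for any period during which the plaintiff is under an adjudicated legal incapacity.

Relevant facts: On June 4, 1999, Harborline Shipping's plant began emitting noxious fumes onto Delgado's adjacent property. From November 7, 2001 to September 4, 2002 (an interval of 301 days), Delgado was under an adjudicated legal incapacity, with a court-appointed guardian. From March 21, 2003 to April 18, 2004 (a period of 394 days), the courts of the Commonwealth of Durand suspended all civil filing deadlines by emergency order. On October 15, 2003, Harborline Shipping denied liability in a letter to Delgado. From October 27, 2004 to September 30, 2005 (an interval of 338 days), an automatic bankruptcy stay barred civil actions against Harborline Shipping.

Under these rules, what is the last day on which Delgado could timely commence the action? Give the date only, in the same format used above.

The claim accrued on June 4, 1999, when the wrongful act occurred.
Adding the 4 years base period to June 4, 1999 gives a deadline of June 4, 2003, before any tolling.
The period was tolled for 301 days by the plaintiff's legal incapacity (November 7, 2001 to September 4, 2002), pushing the deadline to March 31, 2004.
The emergency suspension of filing deadlines from March 21, 2003 to April 18, 2004 tolled the period for 394 days, extending the deadline to April 29, 2005.
Because the automatic bankruptcy stay ran from October 27, 2004 to September 30, 2005, the deadline is extended by 338 days to April 2, 2006.
The other events in the timeline have no effect on the limitation period under the stated rules.

April 2, 2006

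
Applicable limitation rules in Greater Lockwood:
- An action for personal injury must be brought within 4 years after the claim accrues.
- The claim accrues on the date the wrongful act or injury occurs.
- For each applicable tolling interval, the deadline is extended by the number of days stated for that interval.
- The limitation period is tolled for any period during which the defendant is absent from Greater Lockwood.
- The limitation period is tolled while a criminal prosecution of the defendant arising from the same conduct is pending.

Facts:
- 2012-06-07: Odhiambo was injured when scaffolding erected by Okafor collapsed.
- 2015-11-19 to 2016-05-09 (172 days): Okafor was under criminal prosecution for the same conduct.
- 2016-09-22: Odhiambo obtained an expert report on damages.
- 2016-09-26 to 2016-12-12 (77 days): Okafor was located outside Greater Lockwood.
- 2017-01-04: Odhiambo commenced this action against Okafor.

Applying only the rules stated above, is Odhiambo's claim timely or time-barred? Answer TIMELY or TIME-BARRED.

TIMELY

The claim accrued on 2012-06-07, the date of the act.
The untolled deadline — 4 years after 2012-06-07 — is 2016-06-07.
Because the pending criminal prosecution ran from 2015-11-19 to 2016-05-09, the deadline is extended by 172 days to 2016-11-26.
The period was tolled for 77 days by the defendant's absence from the jurisdiction (2016-09-26 to 2016-12-12), pushing the deadline to 2017-02-11.
Nothing else in the chronology tolls or restarts the period.
Odhiambo filed on 2017-01-04, before the 2017-02-11 deadline, so the action is timely.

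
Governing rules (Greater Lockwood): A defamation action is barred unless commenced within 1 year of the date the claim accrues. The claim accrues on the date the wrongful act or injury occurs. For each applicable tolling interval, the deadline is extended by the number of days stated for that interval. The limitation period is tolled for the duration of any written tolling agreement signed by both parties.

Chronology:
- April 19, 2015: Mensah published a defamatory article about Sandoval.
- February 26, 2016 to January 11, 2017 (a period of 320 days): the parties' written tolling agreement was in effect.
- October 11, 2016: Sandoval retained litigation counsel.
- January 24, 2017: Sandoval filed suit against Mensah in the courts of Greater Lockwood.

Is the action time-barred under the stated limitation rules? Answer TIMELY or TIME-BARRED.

TIMELY

The claim accrued on April 19, 2015, the date of the act.
The untolled deadline — 1 year after April 19, 2015 — is April 19, 2016.
The written tolling agreement from February 26, 2016 to January 11, 2017 tolled the period for 320 days, extending the deadline to March 5, 2017.
None of the other events listed affects the running of the period under the stated rules.
Sandoval filed on January 24, 2017, before the March 5, 2017 deadline, so the action is timely.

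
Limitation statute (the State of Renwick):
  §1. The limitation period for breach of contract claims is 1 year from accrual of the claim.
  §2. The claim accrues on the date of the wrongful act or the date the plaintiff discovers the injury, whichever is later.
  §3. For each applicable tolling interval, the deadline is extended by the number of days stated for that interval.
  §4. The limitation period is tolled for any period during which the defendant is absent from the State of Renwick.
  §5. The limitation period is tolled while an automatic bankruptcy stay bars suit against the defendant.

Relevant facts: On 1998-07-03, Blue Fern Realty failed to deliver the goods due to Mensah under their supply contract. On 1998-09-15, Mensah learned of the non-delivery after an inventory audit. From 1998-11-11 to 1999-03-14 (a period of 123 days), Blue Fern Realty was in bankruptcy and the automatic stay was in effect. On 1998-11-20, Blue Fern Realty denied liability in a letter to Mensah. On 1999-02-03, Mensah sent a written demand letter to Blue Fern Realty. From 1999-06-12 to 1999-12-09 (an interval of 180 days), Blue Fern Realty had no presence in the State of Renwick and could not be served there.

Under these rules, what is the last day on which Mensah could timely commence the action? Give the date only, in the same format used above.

2000-07-14

Because discovery on 1998-09-15 post-dates the 1998-07-03 act, accrual under the later-of rule falls on 1998-09-15.
1 year from 1998-09-15 is 1999-09-15.
Because the automatic bankruptcy stay ran from 1998-11-11 to 1999-03-14, the deadline is extended by 123 days to 2000-01-16.
The defendant's absence from the jurisdiction from 1999-06-12 to 1999-12-09 tolled the period for 180 days, extending the deadline to 2000-07-14.
Nothing else in the chronology tolls or restarts the period.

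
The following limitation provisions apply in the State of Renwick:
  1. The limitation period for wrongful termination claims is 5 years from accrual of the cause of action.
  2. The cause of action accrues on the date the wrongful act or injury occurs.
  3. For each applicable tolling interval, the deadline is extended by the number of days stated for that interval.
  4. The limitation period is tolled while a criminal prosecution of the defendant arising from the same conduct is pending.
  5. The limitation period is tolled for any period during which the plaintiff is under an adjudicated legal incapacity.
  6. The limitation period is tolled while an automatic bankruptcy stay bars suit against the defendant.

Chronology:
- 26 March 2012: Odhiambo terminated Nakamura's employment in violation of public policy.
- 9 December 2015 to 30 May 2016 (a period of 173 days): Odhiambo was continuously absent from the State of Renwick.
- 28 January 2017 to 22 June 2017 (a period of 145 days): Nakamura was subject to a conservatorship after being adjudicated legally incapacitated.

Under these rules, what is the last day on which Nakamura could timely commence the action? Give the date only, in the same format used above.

The limitation period began to run on 26 March 2012.
5 years from 26 March 2012 is 26 March 2017.
The period was tolled for 145 days by the plaintiff's legal incapacity (28 January 2017 to 22 June 2017), pushing the deadline to 18 August 2017.
No stated provision tolls the period for the defendant's absence, so the interval from 9 December 2015 to 30 May 2016 has no effect on the deadline.

18 August 2017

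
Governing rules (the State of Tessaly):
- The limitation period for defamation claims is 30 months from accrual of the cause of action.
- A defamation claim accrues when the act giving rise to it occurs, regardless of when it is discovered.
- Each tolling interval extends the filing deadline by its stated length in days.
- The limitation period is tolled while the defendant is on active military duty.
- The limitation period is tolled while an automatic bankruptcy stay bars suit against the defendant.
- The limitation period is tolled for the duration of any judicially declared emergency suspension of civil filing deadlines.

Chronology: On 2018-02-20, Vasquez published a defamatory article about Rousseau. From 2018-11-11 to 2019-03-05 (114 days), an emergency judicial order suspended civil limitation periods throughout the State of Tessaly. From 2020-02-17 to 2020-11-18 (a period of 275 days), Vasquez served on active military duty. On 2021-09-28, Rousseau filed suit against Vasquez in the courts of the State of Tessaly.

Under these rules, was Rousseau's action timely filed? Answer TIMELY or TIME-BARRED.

The cause of action accrued on 2018-02-20, the date of the act.
Adding the 30 months base period to 2018-02-20 gives a deadline of 2020-08-20, before any tolling.
Because the emergency suspension of filing deadlines ran from 2018-11-11 to 2019-03-05, the deadline is extended by 114 days to 2020-12-12.
The defendant's active military service from 2020-02-17 to 2020-11-18 tolled the period for 275 days, extending the deadline to 2021-09-13.
The 2021-09-28 filing falls after the 2021-09-13 deadline; the claim is time-barred.

TIME-BARRED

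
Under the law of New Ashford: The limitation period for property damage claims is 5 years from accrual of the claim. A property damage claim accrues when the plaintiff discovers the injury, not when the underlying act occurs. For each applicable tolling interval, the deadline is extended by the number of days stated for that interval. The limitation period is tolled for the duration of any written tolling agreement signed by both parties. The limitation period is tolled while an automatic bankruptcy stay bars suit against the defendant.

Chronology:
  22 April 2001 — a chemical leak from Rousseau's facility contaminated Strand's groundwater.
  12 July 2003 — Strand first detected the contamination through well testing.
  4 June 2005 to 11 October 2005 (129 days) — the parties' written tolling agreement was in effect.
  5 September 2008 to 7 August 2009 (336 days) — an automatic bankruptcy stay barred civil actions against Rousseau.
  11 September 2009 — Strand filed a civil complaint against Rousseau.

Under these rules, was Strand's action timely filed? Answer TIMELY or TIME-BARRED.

Accrual is tied to discovery, so the period began on 12 July 2003 rather than on 22 April 2001 when the act occurred.
5 years from 12 July 2003 is 12 July 2008.
The written tolling agreement from 4 June 2005 to 11 October 2005 tolled the period for 129 days, extending the deadline to 18 November 2008.
The period was tolled for 336 days by the automatic bankruptcy stay (5 September 2008 to 7 August 2009), pushing the deadline to 20 October 2009.
Strand filed on 11 September 2009, before the 20 October 2009 deadline, so the action is timely.

TIMELY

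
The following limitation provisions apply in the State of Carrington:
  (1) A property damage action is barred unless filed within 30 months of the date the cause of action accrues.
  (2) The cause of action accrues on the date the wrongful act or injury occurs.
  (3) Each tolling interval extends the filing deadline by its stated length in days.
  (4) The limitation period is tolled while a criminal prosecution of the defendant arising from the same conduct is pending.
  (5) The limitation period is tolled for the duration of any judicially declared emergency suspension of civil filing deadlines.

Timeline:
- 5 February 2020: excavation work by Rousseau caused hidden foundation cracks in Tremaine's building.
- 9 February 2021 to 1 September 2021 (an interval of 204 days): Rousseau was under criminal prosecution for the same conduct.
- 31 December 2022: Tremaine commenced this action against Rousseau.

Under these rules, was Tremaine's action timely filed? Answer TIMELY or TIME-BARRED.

The limitation period began to run on 5 February 2020.
30 months from 5 February 2020 is 5 August 2022.
The period was tolled for 204 days by the pending criminal prosecution (9 February 2021 to 1 September 2021), pushing the deadline to 25 February 2023.
Filing on 31 December 2022 beat the 25 February 2023 deadline — the action is timely.

TIMELY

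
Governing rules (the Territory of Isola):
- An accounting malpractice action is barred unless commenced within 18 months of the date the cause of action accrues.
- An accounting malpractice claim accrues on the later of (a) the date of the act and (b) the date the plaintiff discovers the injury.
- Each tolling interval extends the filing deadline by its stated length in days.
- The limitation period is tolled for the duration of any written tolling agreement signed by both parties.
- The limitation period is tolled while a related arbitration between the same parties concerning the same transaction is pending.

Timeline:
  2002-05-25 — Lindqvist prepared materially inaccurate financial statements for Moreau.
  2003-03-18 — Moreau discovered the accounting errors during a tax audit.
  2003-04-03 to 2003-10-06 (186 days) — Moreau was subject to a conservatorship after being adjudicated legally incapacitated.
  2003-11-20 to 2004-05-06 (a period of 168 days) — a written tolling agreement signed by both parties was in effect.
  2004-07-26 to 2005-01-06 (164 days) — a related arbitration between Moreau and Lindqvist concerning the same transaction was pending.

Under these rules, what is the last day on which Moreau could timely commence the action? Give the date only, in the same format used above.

The claim accrued on 2003-03-18 — the later of the 2002-05-25 act and the 2003-03-18 discovery.
The untolled deadline — 18 months after 2003-03-18 — is 2004-09-18.
Because the written tolling agreement ran from 2003-11-20 to 2004-05-06, the deadline is extended by 168 days to 2005-03-05.
Because the pending related arbitration ran from 2004-07-26 to 2005-01-06, the deadline is extended by 164 days to 2005-08-16.
No stated provision tolls the period for the plaintiff's incapacity, so the interval from 2003-04-03 to 2003-10-06 has no effect on the deadline.

2005-08-16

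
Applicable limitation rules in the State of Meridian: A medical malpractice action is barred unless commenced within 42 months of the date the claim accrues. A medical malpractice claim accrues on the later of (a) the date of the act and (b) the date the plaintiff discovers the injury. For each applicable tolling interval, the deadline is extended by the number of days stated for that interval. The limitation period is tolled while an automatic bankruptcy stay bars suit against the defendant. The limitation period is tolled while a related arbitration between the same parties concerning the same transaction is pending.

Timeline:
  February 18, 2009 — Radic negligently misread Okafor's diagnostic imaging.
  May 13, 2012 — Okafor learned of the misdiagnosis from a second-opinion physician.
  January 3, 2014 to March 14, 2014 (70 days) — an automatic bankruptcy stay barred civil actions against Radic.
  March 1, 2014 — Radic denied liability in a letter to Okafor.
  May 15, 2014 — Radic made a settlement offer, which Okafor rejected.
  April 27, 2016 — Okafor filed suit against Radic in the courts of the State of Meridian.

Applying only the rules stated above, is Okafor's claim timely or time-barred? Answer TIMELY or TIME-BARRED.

Because discovery on May 13, 2012 post-dates the February 18, 2009 act, accrual under the later-of rule falls on May 13, 2012.
The untolled deadline — 42 months after May 13, 2012 — is November 13, 2015.
The automatic bankruptcy stay from January 3, 2014 to March 14, 2014 tolled the period for 70 days, extending the deadline to January 22, 2016.
None of the other events listed affects the running of the period under the stated rules.
Filing on April 27, 2016 missed the January 22, 2016 deadline — the action is time-barred.

TIME-BARRED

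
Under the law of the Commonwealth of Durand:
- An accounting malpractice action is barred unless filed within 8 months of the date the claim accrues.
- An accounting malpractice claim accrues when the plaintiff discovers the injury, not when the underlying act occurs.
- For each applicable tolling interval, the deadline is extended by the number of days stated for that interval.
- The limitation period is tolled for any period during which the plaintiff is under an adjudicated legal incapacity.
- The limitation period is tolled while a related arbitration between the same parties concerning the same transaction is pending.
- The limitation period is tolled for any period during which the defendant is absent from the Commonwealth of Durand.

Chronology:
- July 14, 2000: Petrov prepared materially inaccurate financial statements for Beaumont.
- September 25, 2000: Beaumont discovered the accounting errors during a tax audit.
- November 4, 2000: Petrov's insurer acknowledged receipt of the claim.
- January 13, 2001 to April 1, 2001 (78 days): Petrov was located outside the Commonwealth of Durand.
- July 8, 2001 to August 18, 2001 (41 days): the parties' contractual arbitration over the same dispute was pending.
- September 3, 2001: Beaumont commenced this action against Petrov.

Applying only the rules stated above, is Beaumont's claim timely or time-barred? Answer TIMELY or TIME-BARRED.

TIMELY

Under the discovery rule, the claim accrued on September 25, 2000, when Beaumont discovered the injury — not on the July 14, 2000 date of the underlying act.
The untolled deadline — 8 months after September 25, 2000 — is May 25, 2001.
The period was tolled for 78 days by the defendant's absence from the jurisdiction (January 13, 2001 to April 1, 2001), pushing the deadline to August 11, 2001.
Because the pending related arbitration ran from July 8, 2001 to August 18, 2001, the deadline is extended by 41 days to September 21, 2001.
The other events in the timeline have no effect on the limitation period under the stated rules.
The September 3, 2001 filing precedes the September 21, 2001 deadline; the claim is timely.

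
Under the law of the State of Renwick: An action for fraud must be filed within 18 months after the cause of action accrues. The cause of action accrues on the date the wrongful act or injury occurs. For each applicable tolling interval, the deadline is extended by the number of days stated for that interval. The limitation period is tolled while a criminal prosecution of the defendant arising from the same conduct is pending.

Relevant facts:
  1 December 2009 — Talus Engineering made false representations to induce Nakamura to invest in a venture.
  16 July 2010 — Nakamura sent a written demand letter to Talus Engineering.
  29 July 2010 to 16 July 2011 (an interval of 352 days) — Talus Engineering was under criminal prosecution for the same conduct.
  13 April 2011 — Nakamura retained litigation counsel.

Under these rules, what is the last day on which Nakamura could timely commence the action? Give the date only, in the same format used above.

The claim accrued on 1 December 2009, when the wrongful act occurred.
18 months from 1 December 2009 is 1 June 2011.
The pending criminal prosecution from 29 July 2010 to 16 July 2011 tolled the period for 352 days, extending the deadline to 18 May 2012.
Nothing else in the chronology tolls or restarts the period.

18 May 2012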